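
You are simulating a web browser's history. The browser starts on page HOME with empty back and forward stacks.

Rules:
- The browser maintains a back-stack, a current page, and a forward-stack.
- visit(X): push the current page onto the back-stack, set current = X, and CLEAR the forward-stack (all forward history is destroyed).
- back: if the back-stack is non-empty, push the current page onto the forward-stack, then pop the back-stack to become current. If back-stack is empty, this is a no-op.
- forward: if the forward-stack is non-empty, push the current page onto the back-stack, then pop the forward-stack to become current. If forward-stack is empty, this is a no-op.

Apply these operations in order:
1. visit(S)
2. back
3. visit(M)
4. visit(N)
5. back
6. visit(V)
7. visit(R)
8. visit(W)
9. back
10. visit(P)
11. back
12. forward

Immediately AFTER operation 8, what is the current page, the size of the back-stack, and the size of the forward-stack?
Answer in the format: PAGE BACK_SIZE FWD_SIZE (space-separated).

After 1 (visit(S)): cur=S back=1 fwd=0
After 2 (back): cur=HOME back=0 fwd=1
After 3 (visit(M)): cur=M back=1 fwd=0
After 4 (visit(N)): cur=N back=2 fwd=0
After 5 (back): cur=M back=1 fwd=1
After 6 (visit(V)): cur=V back=2 fwd=0
After 7 (visit(R)): cur=R back=3 fwd=0
After 8 (visit(W)): cur=W back=4 fwd=0

W 4 0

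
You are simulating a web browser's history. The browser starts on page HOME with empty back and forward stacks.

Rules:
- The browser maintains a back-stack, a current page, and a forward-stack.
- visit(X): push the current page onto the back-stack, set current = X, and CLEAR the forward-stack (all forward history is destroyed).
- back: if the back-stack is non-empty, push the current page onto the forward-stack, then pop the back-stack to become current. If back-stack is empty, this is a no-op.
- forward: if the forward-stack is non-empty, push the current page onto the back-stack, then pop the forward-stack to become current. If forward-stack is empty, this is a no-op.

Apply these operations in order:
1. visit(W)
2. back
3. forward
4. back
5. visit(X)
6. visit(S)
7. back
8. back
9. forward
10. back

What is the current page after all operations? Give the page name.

After 1 (visit(W)): cur=W back=1 fwd=0
After 2 (back): cur=HOME back=0 fwd=1
After 3 (forward): cur=W back=1 fwd=0
After 4 (back): cur=HOME back=0 fwd=1
After 5 (visit(X)): cur=X back=1 fwd=0
After 6 (visit(S)): cur=S back=2 fwd=0
After 7 (back): cur=X back=1 fwd=1
After 8 (back): cur=HOME back=0 fwd=2
After 9 (forward): cur=X back=1 fwd=1
After 10 (back): cur=HOME back=0 fwd=2

Answer: HOME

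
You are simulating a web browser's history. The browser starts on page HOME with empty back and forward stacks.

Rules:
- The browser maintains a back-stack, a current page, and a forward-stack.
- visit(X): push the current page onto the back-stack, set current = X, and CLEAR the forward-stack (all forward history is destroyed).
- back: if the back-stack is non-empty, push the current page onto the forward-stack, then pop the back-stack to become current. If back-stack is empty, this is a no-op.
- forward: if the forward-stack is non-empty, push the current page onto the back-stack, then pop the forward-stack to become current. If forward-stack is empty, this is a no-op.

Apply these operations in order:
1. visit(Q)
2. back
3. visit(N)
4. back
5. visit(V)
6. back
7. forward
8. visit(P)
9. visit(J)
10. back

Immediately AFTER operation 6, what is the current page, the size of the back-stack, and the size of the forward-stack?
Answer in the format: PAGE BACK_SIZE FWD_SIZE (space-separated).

After 1 (visit(Q)): cur=Q back=1 fwd=0
After 2 (back): cur=HOME back=0 fwd=1
After 3 (visit(N)): cur=N back=1 fwd=0
After 4 (back): cur=HOME back=0 fwd=1
After 5 (visit(V)): cur=V back=1 fwd=0
After 6 (back): cur=HOME back=0 fwd=1

HOME 0 1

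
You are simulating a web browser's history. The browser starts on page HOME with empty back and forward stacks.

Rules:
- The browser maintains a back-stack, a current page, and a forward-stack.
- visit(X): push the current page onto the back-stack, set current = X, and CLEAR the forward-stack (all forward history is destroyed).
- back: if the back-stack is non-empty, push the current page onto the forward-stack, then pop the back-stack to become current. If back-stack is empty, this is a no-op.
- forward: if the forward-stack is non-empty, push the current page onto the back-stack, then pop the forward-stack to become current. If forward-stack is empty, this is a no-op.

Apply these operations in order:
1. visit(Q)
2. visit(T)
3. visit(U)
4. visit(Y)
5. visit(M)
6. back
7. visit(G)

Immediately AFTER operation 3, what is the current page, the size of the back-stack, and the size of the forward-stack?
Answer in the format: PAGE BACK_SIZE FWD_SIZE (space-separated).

After 1 (visit(Q)): cur=Q back=1 fwd=0
After 2 (visit(T)): cur=T back=2 fwd=0
After 3 (visit(U)): cur=U back=3 fwd=0

U 3 0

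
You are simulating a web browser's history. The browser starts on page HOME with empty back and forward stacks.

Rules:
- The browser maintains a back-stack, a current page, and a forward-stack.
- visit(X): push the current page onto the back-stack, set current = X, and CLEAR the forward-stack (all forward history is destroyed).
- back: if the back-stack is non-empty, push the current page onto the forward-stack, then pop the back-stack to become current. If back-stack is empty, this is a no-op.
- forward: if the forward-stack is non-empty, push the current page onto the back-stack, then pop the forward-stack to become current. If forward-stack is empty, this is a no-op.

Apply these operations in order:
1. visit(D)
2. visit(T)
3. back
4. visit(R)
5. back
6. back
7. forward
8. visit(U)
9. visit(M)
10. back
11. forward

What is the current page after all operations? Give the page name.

Answer: M

Derivation:
After 1 (visit(D)): cur=D back=1 fwd=0
After 2 (visit(T)): cur=T back=2 fwd=0
After 3 (back): cur=D back=1 fwd=1
After 4 (visit(R)): cur=R back=2 fwd=0
After 5 (back): cur=D back=1 fwd=1
After 6 (back): cur=HOME back=0 fwd=2
After 7 (forward): cur=D back=1 fwd=1
After 8 (visit(U)): cur=U back=2 fwd=0
After 9 (visit(M)): cur=M back=3 fwd=0
After 10 (back): cur=U back=2 fwd=1
After 11 (forward): cur=M back=3 fwd=0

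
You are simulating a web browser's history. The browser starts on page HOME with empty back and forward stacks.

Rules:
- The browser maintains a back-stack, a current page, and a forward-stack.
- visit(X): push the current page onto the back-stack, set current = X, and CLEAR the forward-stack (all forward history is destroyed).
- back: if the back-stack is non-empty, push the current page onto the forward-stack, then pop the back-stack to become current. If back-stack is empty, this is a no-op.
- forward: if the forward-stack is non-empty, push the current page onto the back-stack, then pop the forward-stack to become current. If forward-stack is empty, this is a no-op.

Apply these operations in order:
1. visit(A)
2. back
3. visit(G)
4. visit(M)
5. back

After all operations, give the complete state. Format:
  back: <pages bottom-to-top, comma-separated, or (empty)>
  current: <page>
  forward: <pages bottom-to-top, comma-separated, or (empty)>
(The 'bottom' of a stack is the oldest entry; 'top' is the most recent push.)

After 1 (visit(A)): cur=A back=1 fwd=0
After 2 (back): cur=HOME back=0 fwd=1
After 3 (visit(G)): cur=G back=1 fwd=0
After 4 (visit(M)): cur=M back=2 fwd=0
After 5 (back): cur=G back=1 fwd=1

Answer: back: HOME
current: G
forward: M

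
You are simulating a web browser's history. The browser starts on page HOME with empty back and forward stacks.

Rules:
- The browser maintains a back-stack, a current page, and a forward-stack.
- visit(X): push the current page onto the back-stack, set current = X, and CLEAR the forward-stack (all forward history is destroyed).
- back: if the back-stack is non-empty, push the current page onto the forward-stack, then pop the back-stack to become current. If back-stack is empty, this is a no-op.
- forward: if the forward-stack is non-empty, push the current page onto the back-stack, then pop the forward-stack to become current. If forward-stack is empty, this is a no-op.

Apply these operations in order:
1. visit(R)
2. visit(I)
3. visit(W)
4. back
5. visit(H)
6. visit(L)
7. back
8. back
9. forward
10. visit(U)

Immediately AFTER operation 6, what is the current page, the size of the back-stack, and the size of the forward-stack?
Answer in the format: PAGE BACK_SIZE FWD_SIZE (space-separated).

After 1 (visit(R)): cur=R back=1 fwd=0
After 2 (visit(I)): cur=I back=2 fwd=0
After 3 (visit(W)): cur=W back=3 fwd=0
After 4 (back): cur=I back=2 fwd=1
After 5 (visit(H)): cur=H back=3 fwd=0
After 6 (visit(L)): cur=L back=4 fwd=0

L 4 0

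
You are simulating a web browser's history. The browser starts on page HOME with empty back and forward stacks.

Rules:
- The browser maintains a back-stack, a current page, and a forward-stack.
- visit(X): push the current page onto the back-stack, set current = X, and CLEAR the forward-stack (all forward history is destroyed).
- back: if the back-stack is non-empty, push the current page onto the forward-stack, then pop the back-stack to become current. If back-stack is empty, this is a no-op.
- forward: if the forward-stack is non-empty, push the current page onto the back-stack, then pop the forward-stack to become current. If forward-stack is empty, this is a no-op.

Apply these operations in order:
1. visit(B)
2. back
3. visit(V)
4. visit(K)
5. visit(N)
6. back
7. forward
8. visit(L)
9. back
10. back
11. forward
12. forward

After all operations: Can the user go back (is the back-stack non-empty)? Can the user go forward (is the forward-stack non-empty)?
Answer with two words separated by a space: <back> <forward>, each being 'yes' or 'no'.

After 1 (visit(B)): cur=B back=1 fwd=0
After 2 (back): cur=HOME back=0 fwd=1
After 3 (visit(V)): cur=V back=1 fwd=0
After 4 (visit(K)): cur=K back=2 fwd=0
After 5 (visit(N)): cur=N back=3 fwd=0
After 6 (back): cur=K back=2 fwd=1
After 7 (forward): cur=N back=3 fwd=0
After 8 (visit(L)): cur=L back=4 fwd=0
After 9 (back): cur=N back=3 fwd=1
After 10 (back): cur=K back=2 fwd=2
After 11 (forward): cur=N back=3 fwd=1
After 12 (forward): cur=L back=4 fwd=0

Answer: yes no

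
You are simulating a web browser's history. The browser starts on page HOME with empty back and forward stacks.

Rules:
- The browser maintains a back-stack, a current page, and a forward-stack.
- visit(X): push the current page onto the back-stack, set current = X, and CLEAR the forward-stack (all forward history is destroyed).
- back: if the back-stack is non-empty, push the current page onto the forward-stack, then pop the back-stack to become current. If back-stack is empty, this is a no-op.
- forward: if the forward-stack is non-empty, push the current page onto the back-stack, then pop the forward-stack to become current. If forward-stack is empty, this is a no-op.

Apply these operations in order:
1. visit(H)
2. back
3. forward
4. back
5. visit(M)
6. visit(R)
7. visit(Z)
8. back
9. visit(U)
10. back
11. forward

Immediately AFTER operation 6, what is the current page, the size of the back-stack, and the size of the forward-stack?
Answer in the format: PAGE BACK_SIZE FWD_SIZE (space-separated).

After 1 (visit(H)): cur=H back=1 fwd=0
After 2 (back): cur=HOME back=0 fwd=1
After 3 (forward): cur=H back=1 fwd=0
After 4 (back): cur=HOME back=0 fwd=1
After 5 (visit(M)): cur=M back=1 fwd=0
After 6 (visit(R)): cur=R back=2 fwd=0

R 2 0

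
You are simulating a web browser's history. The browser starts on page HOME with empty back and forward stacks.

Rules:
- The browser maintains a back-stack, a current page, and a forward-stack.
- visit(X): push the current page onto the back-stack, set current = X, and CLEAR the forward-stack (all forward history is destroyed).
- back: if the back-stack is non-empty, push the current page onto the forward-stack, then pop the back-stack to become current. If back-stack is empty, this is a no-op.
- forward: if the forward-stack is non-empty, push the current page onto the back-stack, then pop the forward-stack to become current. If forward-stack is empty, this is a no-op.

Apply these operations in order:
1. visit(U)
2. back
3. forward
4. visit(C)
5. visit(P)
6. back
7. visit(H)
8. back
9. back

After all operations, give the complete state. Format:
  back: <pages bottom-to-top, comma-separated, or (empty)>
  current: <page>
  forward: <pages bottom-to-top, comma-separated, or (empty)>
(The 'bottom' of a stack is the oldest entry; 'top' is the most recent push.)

Answer: back: HOME
current: U
forward: H,C

Derivation:
After 1 (visit(U)): cur=U back=1 fwd=0
After 2 (back): cur=HOME back=0 fwd=1
After 3 (forward): cur=U back=1 fwd=0
After 4 (visit(C)): cur=C back=2 fwd=0
After 5 (visit(P)): cur=P back=3 fwd=0
After 6 (back): cur=C back=2 fwd=1
After 7 (visit(H)): cur=H back=3 fwd=0
After 8 (back): cur=C back=2 fwd=1
After 9 (back): cur=U back=1 fwd=2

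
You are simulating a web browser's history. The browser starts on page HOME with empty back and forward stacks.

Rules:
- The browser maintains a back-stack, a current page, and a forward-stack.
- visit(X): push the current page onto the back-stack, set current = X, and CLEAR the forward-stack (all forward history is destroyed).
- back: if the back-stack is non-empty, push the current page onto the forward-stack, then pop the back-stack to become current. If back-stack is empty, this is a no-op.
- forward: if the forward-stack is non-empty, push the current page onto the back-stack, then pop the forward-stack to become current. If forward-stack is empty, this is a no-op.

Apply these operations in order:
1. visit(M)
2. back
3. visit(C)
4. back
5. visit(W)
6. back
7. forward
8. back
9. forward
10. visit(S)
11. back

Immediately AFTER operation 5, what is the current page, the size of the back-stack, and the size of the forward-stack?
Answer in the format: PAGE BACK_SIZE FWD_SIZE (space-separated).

After 1 (visit(M)): cur=M back=1 fwd=0
After 2 (back): cur=HOME back=0 fwd=1
After 3 (visit(C)): cur=C back=1 fwd=0
After 4 (back): cur=HOME back=0 fwd=1
After 5 (visit(W)): cur=W back=1 fwd=0

W 1 0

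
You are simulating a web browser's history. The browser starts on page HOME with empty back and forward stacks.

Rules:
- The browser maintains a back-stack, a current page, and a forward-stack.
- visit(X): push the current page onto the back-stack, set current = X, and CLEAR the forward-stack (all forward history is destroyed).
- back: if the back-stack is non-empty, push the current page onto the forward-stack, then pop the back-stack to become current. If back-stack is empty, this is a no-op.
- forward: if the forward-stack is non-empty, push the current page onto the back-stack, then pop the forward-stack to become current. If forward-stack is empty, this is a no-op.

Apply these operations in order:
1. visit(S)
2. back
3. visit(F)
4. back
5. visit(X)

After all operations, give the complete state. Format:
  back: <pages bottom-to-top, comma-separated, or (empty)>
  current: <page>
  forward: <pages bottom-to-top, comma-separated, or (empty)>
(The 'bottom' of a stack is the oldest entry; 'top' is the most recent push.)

Answer: back: HOME
current: X
forward: (empty)

Derivation:
After 1 (visit(S)): cur=S back=1 fwd=0
After 2 (back): cur=HOME back=0 fwd=1
After 3 (visit(F)): cur=F back=1 fwd=0
After 4 (back): cur=HOME back=0 fwd=1
After 5 (visit(X)): cur=X back=1 fwd=0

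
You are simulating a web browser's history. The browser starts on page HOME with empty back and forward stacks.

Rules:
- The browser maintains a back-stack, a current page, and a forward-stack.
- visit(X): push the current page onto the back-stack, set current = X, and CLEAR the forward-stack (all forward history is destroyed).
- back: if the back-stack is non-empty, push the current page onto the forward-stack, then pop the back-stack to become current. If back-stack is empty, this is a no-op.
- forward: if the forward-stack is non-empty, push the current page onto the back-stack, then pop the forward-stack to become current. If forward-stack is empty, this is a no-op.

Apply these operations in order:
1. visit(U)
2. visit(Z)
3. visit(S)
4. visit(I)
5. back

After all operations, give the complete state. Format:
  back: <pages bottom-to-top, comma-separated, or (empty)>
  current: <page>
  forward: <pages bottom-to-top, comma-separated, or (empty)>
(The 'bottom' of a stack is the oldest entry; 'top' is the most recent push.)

After 1 (visit(U)): cur=U back=1 fwd=0
After 2 (visit(Z)): cur=Z back=2 fwd=0
After 3 (visit(S)): cur=S back=3 fwd=0
After 4 (visit(I)): cur=I back=4 fwd=0
After 5 (back): cur=S back=3 fwd=1

Answer: back: HOME,U,Z
current: S
forward: I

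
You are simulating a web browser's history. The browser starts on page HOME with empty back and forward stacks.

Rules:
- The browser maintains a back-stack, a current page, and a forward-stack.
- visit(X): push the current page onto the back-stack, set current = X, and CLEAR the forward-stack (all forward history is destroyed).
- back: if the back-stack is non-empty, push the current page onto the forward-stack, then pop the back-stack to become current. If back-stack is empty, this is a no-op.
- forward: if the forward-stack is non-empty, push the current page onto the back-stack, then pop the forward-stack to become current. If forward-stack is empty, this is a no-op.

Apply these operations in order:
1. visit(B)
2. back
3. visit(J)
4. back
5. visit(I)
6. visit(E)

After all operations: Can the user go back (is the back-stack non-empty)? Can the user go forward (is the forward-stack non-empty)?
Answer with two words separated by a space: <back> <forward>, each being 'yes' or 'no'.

Answer: yes no

Derivation:
After 1 (visit(B)): cur=B back=1 fwd=0
After 2 (back): cur=HOME back=0 fwd=1
After 3 (visit(J)): cur=J back=1 fwd=0
After 4 (back): cur=HOME back=0 fwd=1
After 5 (visit(I)): cur=I back=1 fwd=0
After 6 (visit(E)): cur=E back=2 fwd=0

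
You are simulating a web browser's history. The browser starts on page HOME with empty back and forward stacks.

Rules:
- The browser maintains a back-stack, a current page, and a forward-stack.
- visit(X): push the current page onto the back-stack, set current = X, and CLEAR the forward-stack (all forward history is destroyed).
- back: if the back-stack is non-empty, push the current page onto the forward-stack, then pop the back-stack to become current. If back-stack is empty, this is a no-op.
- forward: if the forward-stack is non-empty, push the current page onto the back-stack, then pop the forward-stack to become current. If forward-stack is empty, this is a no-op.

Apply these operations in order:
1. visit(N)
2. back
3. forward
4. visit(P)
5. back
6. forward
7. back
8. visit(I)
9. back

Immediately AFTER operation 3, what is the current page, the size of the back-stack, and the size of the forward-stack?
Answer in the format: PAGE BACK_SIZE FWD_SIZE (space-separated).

After 1 (visit(N)): cur=N back=1 fwd=0
After 2 (back): cur=HOME back=0 fwd=1
After 3 (forward): cur=N back=1 fwd=0

N 1 0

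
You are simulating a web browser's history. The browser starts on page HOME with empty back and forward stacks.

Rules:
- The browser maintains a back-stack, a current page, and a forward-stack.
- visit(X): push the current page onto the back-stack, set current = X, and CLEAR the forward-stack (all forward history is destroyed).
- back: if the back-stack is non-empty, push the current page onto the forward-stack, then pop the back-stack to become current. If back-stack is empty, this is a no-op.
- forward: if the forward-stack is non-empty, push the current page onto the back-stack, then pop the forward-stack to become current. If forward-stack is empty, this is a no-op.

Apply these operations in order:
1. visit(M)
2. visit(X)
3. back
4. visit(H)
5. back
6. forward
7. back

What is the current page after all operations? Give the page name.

Answer: M

Derivation:
After 1 (visit(M)): cur=M back=1 fwd=0
After 2 (visit(X)): cur=X back=2 fwd=0
After 3 (back): cur=M back=1 fwd=1
After 4 (visit(H)): cur=H back=2 fwd=0
After 5 (back): cur=M back=1 fwd=1
After 6 (forward): cur=H back=2 fwd=0
After 7 (back): cur=M back=1 fwd=1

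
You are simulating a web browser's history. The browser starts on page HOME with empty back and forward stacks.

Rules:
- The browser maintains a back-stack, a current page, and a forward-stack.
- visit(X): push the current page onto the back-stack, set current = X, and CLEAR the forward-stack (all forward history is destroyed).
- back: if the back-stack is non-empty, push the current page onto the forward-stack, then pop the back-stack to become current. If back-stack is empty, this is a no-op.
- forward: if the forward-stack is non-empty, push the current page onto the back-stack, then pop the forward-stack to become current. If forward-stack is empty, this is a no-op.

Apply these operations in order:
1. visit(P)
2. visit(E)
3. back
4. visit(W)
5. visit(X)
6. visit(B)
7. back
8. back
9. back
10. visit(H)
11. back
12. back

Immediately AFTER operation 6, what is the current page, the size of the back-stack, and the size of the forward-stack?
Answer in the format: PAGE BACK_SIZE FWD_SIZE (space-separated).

After 1 (visit(P)): cur=P back=1 fwd=0
After 2 (visit(E)): cur=E back=2 fwd=0
After 3 (back): cur=P back=1 fwd=1
After 4 (visit(W)): cur=W back=2 fwd=0
After 5 (visit(X)): cur=X back=3 fwd=0
After 6 (visit(B)): cur=B back=4 fwd=0

B 4 0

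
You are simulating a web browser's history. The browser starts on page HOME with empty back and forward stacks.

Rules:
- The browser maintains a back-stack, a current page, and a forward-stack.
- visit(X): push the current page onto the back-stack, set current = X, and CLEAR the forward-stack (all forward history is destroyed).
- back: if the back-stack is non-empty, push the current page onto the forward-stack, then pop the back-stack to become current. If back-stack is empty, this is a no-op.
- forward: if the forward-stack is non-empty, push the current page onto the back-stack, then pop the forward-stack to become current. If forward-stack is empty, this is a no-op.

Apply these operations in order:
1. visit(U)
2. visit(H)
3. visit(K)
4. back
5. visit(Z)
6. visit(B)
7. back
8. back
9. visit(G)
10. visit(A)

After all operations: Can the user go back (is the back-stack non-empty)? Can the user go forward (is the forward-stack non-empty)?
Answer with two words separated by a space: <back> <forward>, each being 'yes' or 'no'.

After 1 (visit(U)): cur=U back=1 fwd=0
After 2 (visit(H)): cur=H back=2 fwd=0
After 3 (visit(K)): cur=K back=3 fwd=0
After 4 (back): cur=H back=2 fwd=1
After 5 (visit(Z)): cur=Z back=3 fwd=0
After 6 (visit(B)): cur=B back=4 fwd=0
After 7 (back): cur=Z back=3 fwd=1
After 8 (back): cur=H back=2 fwd=2
After 9 (visit(G)): cur=G back=3 fwd=0
After 10 (visit(A)): cur=A back=4 fwd=0

Answer: yes no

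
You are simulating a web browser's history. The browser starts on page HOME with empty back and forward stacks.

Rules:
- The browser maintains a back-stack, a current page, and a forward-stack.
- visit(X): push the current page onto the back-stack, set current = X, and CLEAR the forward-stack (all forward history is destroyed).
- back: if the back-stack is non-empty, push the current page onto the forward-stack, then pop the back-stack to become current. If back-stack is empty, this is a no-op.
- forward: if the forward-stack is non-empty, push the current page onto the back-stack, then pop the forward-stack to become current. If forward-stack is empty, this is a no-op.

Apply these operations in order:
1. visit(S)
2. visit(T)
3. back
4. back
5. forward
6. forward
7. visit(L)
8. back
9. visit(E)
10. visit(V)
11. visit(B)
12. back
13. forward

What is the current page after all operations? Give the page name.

Answer: B

Derivation:
After 1 (visit(S)): cur=S back=1 fwd=0
After 2 (visit(T)): cur=T back=2 fwd=0
After 3 (back): cur=S back=1 fwd=1
After 4 (back): cur=HOME back=0 fwd=2
After 5 (forward): cur=S back=1 fwd=1
After 6 (forward): cur=T back=2 fwd=0
After 7 (visit(L)): cur=L back=3 fwd=0
After 8 (back): cur=T back=2 fwd=1
After 9 (visit(E)): cur=E back=3 fwd=0
After 10 (visit(V)): cur=V back=4 fwd=0
After 11 (visit(B)): cur=B back=5 fwd=0
After 12 (back): cur=V back=4 fwd=1
After 13 (forward): cur=B back=5 fwd=0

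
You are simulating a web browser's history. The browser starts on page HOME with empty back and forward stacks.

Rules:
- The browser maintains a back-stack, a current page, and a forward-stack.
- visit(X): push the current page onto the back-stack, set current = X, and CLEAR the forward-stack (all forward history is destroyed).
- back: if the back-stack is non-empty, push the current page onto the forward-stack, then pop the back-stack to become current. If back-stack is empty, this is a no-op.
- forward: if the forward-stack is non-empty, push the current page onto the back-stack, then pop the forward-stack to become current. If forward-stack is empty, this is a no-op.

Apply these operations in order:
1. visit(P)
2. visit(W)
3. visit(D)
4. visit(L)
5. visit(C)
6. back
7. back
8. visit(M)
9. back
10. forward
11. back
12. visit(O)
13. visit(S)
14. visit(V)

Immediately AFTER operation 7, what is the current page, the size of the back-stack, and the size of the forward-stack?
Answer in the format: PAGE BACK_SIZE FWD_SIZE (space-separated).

After 1 (visit(P)): cur=P back=1 fwd=0
After 2 (visit(W)): cur=W back=2 fwd=0
After 3 (visit(D)): cur=D back=3 fwd=0
After 4 (visit(L)): cur=L back=4 fwd=0
After 5 (visit(C)): cur=C back=5 fwd=0
After 6 (back): cur=L back=4 fwd=1
After 7 (back): cur=D back=3 fwd=2

D 3 2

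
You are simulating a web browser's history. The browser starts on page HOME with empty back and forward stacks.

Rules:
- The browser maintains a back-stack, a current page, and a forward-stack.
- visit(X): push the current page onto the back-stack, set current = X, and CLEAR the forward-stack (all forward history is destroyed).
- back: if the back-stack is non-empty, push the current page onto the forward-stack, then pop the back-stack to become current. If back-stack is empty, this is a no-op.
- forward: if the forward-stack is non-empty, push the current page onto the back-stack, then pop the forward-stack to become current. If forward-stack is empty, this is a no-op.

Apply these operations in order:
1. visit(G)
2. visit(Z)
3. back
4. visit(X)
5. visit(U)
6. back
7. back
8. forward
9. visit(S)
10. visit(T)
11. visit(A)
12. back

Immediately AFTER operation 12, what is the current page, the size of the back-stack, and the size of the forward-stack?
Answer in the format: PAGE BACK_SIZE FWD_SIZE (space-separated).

After 1 (visit(G)): cur=G back=1 fwd=0
After 2 (visit(Z)): cur=Z back=2 fwd=0
After 3 (back): cur=G back=1 fwd=1
After 4 (visit(X)): cur=X back=2 fwd=0
After 5 (visit(U)): cur=U back=3 fwd=0
After 6 (back): cur=X back=2 fwd=1
After 7 (back): cur=G back=1 fwd=2
After 8 (forward): cur=X back=2 fwd=1
After 9 (visit(S)): cur=S back=3 fwd=0
After 10 (visit(T)): cur=T back=4 fwd=0
After 11 (visit(A)): cur=A back=5 fwd=0
After 12 (back): cur=T back=4 fwd=1

T 4 1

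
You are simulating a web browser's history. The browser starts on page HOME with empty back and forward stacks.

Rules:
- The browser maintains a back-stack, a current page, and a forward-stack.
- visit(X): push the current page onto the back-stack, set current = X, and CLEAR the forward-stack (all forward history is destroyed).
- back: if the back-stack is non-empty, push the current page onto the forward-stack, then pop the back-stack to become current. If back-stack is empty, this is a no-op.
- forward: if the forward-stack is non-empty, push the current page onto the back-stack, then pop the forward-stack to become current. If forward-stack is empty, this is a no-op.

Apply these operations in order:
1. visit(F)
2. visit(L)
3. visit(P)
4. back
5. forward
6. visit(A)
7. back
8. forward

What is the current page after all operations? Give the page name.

Answer: A

Derivation:
After 1 (visit(F)): cur=F back=1 fwd=0
After 2 (visit(L)): cur=L back=2 fwd=0
After 3 (visit(P)): cur=P back=3 fwd=0
After 4 (back): cur=L back=2 fwd=1
After 5 (forward): cur=P back=3 fwd=0
After 6 (visit(A)): cur=A back=4 fwd=0
After 7 (back): cur=P back=3 fwd=1
After 8 (forward): cur=A back=4 fwd=0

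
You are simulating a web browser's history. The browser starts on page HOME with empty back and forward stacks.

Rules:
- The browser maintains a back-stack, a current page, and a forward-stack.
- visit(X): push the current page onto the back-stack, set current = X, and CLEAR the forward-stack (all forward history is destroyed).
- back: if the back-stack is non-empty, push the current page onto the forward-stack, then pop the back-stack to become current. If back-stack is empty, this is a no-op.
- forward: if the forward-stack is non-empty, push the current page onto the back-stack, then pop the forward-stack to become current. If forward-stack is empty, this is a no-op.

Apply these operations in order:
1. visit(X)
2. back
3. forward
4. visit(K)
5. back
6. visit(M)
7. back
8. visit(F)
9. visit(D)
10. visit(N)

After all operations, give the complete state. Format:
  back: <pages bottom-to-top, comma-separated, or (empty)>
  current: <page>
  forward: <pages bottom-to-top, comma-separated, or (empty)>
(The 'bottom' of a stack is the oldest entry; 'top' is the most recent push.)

After 1 (visit(X)): cur=X back=1 fwd=0
After 2 (back): cur=HOME back=0 fwd=1
After 3 (forward): cur=X back=1 fwd=0
After 4 (visit(K)): cur=K back=2 fwd=0
After 5 (back): cur=X back=1 fwd=1
After 6 (visit(M)): cur=M back=2 fwd=0
After 7 (back): cur=X back=1 fwd=1
After 8 (visit(F)): cur=F back=2 fwd=0
After 9 (visit(D)): cur=D back=3 fwd=0
After 10 (visit(N)): cur=N back=4 fwd=0

Answer: back: HOME,X,F,D
current: N
forward: (empty)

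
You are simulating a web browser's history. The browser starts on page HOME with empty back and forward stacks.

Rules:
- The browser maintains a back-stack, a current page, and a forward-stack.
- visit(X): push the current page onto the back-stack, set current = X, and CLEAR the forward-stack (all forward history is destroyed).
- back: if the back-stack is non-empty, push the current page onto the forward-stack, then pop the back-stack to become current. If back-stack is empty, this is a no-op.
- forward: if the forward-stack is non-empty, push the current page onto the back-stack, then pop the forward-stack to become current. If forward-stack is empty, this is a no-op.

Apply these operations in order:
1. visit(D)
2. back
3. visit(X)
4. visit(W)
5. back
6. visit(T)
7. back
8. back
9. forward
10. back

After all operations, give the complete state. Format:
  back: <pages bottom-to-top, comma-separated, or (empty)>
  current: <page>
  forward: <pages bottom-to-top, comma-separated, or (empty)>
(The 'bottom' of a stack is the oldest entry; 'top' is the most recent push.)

After 1 (visit(D)): cur=D back=1 fwd=0
After 2 (back): cur=HOME back=0 fwd=1
After 3 (visit(X)): cur=X back=1 fwd=0
After 4 (visit(W)): cur=W back=2 fwd=0
After 5 (back): cur=X back=1 fwd=1
After 6 (visit(T)): cur=T back=2 fwd=0
After 7 (back): cur=X back=1 fwd=1
After 8 (back): cur=HOME back=0 fwd=2
After 9 (forward): cur=X back=1 fwd=1
After 10 (back): cur=HOME back=0 fwd=2

Answer: back: (empty)
current: HOME
forward: T,X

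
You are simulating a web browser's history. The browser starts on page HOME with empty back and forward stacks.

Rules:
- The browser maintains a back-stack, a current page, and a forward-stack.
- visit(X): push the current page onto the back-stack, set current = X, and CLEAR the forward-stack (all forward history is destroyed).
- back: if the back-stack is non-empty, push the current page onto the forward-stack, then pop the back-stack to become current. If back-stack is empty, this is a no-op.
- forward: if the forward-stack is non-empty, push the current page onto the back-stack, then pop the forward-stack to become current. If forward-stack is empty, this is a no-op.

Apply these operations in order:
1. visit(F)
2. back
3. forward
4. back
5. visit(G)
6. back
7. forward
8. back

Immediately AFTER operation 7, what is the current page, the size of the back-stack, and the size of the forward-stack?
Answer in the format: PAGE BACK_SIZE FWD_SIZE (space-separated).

After 1 (visit(F)): cur=F back=1 fwd=0
After 2 (back): cur=HOME back=0 fwd=1
After 3 (forward): cur=F back=1 fwd=0
After 4 (back): cur=HOME back=0 fwd=1
After 5 (visit(G)): cur=G back=1 fwd=0
After 6 (back): cur=HOME back=0 fwd=1
After 7 (forward): cur=G back=1 fwd=0

G 1 0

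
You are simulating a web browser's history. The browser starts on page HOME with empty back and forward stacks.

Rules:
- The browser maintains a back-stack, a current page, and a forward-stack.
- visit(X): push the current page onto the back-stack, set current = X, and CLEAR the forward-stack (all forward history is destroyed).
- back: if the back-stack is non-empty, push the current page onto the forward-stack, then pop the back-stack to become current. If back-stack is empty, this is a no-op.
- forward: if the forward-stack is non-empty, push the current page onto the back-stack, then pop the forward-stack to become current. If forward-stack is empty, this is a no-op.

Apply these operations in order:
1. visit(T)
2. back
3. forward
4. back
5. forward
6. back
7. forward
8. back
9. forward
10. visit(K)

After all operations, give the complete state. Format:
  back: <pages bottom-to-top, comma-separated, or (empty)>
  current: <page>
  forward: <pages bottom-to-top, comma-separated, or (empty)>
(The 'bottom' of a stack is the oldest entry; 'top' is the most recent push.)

Answer: back: HOME,T
current: K
forward: (empty)

Derivation:
After 1 (visit(T)): cur=T back=1 fwd=0
After 2 (back): cur=HOME back=0 fwd=1
After 3 (forward): cur=T back=1 fwd=0
After 4 (back): cur=HOME back=0 fwd=1
After 5 (forward): cur=T back=1 fwd=0
After 6 (back): cur=HOME back=0 fwd=1
After 7 (forward): cur=T back=1 fwd=0
After 8 (back): cur=HOME back=0 fwd=1
After 9 (forward): cur=T back=1 fwd=0
After 10 (visit(K)): cur=K back=2 fwd=0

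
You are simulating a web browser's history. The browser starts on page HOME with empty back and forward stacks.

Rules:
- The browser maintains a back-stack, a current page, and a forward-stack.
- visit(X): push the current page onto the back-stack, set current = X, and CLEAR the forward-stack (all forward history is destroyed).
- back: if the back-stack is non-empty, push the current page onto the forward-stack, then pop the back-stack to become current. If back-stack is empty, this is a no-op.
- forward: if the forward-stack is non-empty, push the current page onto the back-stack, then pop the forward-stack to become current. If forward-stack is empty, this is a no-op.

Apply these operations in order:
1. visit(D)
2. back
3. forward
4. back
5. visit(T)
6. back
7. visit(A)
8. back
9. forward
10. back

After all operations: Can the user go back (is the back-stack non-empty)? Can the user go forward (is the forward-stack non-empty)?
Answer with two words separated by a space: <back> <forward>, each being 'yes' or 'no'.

Answer: no yes

Derivation:
After 1 (visit(D)): cur=D back=1 fwd=0
After 2 (back): cur=HOME back=0 fwd=1
After 3 (forward): cur=D back=1 fwd=0
After 4 (back): cur=HOME back=0 fwd=1
After 5 (visit(T)): cur=T back=1 fwd=0
After 6 (back): cur=HOME back=0 fwd=1
After 7 (visit(A)): cur=A back=1 fwd=0
After 8 (back): cur=HOME back=0 fwd=1
After 9 (forward): cur=A back=1 fwd=0
After 10 (back): cur=HOME back=0 fwd=1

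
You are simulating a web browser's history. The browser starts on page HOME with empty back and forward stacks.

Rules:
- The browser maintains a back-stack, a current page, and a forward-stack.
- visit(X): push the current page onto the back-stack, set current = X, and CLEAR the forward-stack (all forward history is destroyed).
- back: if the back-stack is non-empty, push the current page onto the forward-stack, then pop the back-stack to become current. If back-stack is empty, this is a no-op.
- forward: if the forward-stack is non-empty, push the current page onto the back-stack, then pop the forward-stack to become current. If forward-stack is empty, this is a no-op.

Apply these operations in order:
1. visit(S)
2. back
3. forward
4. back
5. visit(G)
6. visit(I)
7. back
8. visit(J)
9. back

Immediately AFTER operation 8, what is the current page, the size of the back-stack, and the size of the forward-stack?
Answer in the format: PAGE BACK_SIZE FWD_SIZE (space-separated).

After 1 (visit(S)): cur=S back=1 fwd=0
After 2 (back): cur=HOME back=0 fwd=1
After 3 (forward): cur=S back=1 fwd=0
After 4 (back): cur=HOME back=0 fwd=1
After 5 (visit(G)): cur=G back=1 fwd=0
After 6 (visit(I)): cur=I back=2 fwd=0
After 7 (back): cur=G back=1 fwd=1
After 8 (visit(J)): cur=J back=2 fwd=0

J 2 0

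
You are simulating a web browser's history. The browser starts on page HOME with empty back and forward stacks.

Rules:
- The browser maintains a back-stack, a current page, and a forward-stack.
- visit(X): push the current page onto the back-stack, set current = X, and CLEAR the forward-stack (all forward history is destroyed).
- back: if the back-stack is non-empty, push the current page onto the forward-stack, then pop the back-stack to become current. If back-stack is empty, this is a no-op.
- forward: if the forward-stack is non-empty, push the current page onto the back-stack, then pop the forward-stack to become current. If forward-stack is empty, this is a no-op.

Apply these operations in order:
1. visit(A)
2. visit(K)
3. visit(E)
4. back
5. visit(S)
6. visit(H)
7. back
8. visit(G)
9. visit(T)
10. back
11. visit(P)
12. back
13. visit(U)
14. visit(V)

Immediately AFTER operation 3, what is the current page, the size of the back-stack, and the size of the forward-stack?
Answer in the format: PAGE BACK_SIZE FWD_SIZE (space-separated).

After 1 (visit(A)): cur=A back=1 fwd=0
After 2 (visit(K)): cur=K back=2 fwd=0
After 3 (visit(E)): cur=E back=3 fwd=0

E 3 0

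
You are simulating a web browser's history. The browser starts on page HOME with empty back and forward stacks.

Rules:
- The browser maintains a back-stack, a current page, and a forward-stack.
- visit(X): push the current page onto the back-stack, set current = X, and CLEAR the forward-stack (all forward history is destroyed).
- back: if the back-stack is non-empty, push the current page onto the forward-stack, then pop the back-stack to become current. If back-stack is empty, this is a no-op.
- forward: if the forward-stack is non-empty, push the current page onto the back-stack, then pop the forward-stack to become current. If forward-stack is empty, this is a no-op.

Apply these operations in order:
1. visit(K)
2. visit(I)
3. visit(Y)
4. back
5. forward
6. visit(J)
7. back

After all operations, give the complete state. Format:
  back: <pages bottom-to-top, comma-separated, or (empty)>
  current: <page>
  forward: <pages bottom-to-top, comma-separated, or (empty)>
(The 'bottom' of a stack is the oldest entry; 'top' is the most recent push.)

After 1 (visit(K)): cur=K back=1 fwd=0
After 2 (visit(I)): cur=I back=2 fwd=0
After 3 (visit(Y)): cur=Y back=3 fwd=0
After 4 (back): cur=I back=2 fwd=1
After 5 (forward): cur=Y back=3 fwd=0
After 6 (visit(J)): cur=J back=4 fwd=0
After 7 (back): cur=Y back=3 fwd=1

Answer: back: HOME,K,I
current: Y
forward: J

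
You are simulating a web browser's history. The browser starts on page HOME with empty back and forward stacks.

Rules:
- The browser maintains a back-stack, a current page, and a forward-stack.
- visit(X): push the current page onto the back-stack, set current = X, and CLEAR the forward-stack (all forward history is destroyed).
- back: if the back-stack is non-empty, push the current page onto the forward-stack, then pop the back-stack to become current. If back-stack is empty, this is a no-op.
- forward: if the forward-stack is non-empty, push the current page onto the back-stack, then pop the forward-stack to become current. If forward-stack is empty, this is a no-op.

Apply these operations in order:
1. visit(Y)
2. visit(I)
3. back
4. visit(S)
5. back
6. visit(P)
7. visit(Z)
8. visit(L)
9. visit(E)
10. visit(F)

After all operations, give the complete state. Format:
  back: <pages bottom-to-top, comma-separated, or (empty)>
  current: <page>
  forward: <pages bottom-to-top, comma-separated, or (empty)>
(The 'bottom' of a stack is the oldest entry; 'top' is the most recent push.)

Answer: back: HOME,Y,P,Z,L,E
current: F
forward: (empty)

Derivation:
After 1 (visit(Y)): cur=Y back=1 fwd=0
After 2 (visit(I)): cur=I back=2 fwd=0
After 3 (back): cur=Y back=1 fwd=1
After 4 (visit(S)): cur=S back=2 fwd=0
After 5 (back): cur=Y back=1 fwd=1
After 6 (visit(P)): cur=P back=2 fwd=0
After 7 (visit(Z)): cur=Z back=3 fwd=0
After 8 (visit(L)): cur=L back=4 fwd=0
After 9 (visit(E)): cur=E back=5 fwd=0
After 10 (visit(F)): cur=F back=6 fwd=0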